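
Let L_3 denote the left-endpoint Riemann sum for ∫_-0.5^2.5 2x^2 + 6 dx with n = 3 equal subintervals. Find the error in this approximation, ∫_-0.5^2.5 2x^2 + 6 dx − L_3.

5

Exact integral: ∫_-0.5^2.5 f(x) dx = 28.5.
L_3 = 23.5.
Error = 28.5 − 23.5 = 5.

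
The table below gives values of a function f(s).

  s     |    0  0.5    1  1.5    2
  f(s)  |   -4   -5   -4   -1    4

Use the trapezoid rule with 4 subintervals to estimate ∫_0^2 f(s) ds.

Δs = 0.5.
T_4 = (0.5/2)·[(-4) + 2·(-5) + 2·(-4) + 2·(-1) + 4] = -5.

-5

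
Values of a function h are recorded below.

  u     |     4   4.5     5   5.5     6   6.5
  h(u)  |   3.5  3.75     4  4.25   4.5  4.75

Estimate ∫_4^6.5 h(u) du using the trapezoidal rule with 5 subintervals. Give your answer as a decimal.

10.3125

Δu = 0.5.
T_5 = (0.5/2)·[3.5 + 2·3.75 + 2·4 + 2·4.25 + 2·4.5 + 4.75] = 10.3125.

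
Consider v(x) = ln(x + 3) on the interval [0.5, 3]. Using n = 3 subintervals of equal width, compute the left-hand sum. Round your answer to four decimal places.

3.6344

Δx = (3 − 0.5)/3 = 5/6.
Left endpoints: 0.5, 4/3, 13/6.
v(0.5) ≈ 1.2528, v(4/3) ≈ 1.4663, v(13/6) ≈ 1.6422.
Sum = Δx · [v(0.5) + v(4/3) + v(13/6)].
Sum ≈ 3.6344.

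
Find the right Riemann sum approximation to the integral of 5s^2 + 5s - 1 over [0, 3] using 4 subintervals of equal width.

88.40625

Δs = (3 − 0)/4 = 0.75.
Right endpoints: 0.75, 1.5, 2.25, 3.
f(0.75) = 5.5625, f(1.5) = 17.75, f(2.25) = 35.5625, f(3) = 59.
Sum = Δs · [f(0.75) + f(1.5) + f(2.25) + f(3)].
Sum = 88.40625.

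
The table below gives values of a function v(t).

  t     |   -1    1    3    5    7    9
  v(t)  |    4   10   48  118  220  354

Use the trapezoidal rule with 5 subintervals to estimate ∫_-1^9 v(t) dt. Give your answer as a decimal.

Δt = 2.
T_5 = (2/2)·[4 + 2·10 + 2·48 + 2·118 + 2·220 + 354] = 1150.

1150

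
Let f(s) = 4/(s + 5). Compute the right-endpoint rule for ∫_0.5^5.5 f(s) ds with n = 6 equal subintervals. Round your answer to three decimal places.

2.448

Δs = (5.5 − 0.5)/6 = 5/6.
Right endpoints: 4/3, 13/6, 3, 23/6, 14/3, 5.5.
f(4/3) = 12/19, f(13/6) = 24/43, f(3) = 0.5, f(23/6) = 24/53, f(14/3) = 12/29, f(5.5) = 8/21.
Sum = Δs · [f(4/3) + f(13/6) + f(3) + ...].
Sum ≈ 2.448.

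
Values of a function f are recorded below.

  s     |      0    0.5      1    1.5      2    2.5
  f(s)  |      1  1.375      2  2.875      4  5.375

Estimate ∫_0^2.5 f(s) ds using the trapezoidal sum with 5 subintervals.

6.71875

Δs = 0.5.
T_5 = (0.5/2)·[1 + 2·1.375 + 2·2 + 2·2.875 + 2·4 + 5.375] = 6.71875.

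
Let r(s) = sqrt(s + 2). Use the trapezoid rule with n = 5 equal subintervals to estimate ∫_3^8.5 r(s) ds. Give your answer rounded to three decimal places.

15.222

Δs = (8.5 − 3)/5 = 1.1.
r(3) ≈ 2.236, r(4.1) ≈ 2.470, r(5.2) ≈ 2.683, r(6.3) ≈ 2.881, r(7.4) ≈ 3.066, r(8.5) ≈ 3.240.
T_5 = (Δs/2)·[r(s_0) + 2r(s_1) + ... + 2r(s_{4}) + r(s_5)].
Sum ≈ 15.222.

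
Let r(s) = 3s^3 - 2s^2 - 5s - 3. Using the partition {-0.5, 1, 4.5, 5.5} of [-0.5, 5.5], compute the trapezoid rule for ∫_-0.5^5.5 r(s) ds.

Subinterval widths: 1.5, 3.5, 1.
r(-0.5) = -1.375, r(1) = -7, r(4.5) = 207.375, r(5.5) = 408.125.
On each subinterval the trapezoid contributes (Δs_i/2)·[r(s_{i-1}) + r(s_i)].
Sum = 652.125.

652.125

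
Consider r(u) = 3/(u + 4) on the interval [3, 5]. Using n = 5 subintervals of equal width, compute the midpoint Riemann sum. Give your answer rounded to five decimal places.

0.75378

Δu = (5 − 3)/5 = 0.4.
Midpoints: 3.2, 3.6, 4, 4.4, 4.8.
r(3.2) = 5/12, r(3.6) = 15/38, r(4) = 0.375, r(4.4) = 5/14, r(4.8) = 15/44.
Sum = Δu · [r(3.2) + r(3.6) + r(4) + r(4.4) + r(4.8)].
Sum ≈ 0.75378.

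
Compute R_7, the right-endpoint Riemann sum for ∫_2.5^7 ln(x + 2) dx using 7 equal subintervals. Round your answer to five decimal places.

Δx = (7 − 2.5)/7 = 9/14.
Right endpoints: 22/7, 53/14, 31/7, 71/14, 40/7, 89/14, 7.
f(22/7) ≈ 1.63761, f(53/14) ≈ 1.75539, f(31/7) ≈ 1.86075, f(71/14) ≈ 1.95606, f(40/7) ≈ 2.04307, f(89/14) ≈ 2.12312, f(7) ≈ 2.19722.
Sum = Δx · [f(22/7) + f(53/14) + f(31/7) + ...].
Sum ≈ 8.72565.

8.72565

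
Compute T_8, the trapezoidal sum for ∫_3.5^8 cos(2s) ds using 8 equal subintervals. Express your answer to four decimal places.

Δs = (8 − 3.5)/8 = 0.5625.
f(3.5) ≈ 0.7539, f(4.0625) ≈ -0.2677, f(4.625) ≈ -0.9848, f(5.1875) ≈ -0.5815, f(5.75) ≈ 0.4833, f(6.3125) ≈ 0.9983, f(6.875) ≈ 0.3776, f(7.4375) ≈ -0.6727, f(8) ≈ -0.9577.
T_8 = (Δs/2)·[f(s_0) + 2f(s_1) + ... + 2f(s_{7}) + f(s_8)].
Sum ≈ -0.4215.

-0.4215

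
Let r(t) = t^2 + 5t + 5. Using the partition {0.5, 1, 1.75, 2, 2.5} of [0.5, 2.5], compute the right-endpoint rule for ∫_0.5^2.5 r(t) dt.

34.734375

Subinterval widths: 0.5, 0.75, 0.25, 0.5.
Right endpoints: 1, 1.75, 2, 2.5.
r(1) = 11, r(1.75) = 16.8125, r(2) = 19, r(2.5) = 23.75.
Sum = Σ Δt_i · r(t_i).
Sum = 34.734375.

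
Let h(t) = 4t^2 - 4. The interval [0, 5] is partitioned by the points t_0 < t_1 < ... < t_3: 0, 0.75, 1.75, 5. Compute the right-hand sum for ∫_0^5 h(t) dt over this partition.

Subinterval widths: 0.75, 1, 3.25.
Right endpoints: 0.75, 1.75, 5.
h(0.75) = -1.75, h(1.75) = 8.25, h(5) = 96.
Sum = Σ Δt_i · h(t_i).
Sum = 318.9375.

318.9375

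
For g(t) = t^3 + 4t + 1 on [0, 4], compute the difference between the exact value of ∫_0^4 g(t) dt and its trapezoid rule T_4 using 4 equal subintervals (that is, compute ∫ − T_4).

-4

Exact integral: ∫_0^4 g(t) dt = 100.
T_4 = 104.
Error = 100 − 104 = -4.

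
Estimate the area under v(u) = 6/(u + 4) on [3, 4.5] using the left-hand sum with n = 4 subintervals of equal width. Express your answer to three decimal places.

Δu = (4.5 − 3)/4 = 0.375.
Left endpoints: 3, 3.375, 3.75, 4.125.
v(3) = 6/7, v(3.375) = 48/59, v(3.75) = 24/31, v(4.125) = 48/65.
Sum = Δu · [v(3) + v(3.375) + v(3.75) + v(4.125)].
Sum ≈ 1.194.

1.194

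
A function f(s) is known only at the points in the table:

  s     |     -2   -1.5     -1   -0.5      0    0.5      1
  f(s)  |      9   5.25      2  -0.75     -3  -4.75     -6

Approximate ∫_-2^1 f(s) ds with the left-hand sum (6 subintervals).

Δs = 0.5.
Sum = 0.5·[9 + 5.25 + 2 + (-0.75) + (-3) + (-4.75)] = 3.875.

3.875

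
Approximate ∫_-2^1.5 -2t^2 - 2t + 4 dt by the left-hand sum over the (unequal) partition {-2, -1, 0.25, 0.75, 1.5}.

Subinterval widths: 1, 1.25, 0.5, 0.75.
Left endpoints: -2, -1, 0.25, 0.75.
f(-2) = 0, f(-1) = 4, f(0.25) = 3.375, f(0.75) = 1.375.
Sum = Σ Δt_i · f(t_i).
Sum = 7.71875.

7.71875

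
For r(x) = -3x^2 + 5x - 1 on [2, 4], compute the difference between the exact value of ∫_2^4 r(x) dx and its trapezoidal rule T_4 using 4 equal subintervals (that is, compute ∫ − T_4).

Exact integral: ∫_2^4 r(x) dx = -28.
T_4 = -28.25.
Error = -28 − (-28.25) = 0.25.

0.25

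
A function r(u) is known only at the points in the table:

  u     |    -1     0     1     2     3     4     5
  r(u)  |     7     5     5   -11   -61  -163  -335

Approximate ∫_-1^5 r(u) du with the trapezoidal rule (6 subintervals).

-389

Δu = 1.
T_6 = (1/2)·[7 + 2·5 + 2·5 + 2·(-11) + 2·(-61) + 2·(-163) + (-335)] = -389.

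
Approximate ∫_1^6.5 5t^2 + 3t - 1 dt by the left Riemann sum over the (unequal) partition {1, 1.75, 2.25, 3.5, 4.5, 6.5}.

352.109375

Subinterval widths: 0.75, 0.5, 1.25, 1, 2.
Left endpoints: 1, 1.75, 2.25, 3.5, 4.5.
f(1) = 7, f(1.75) = 19.5625, f(2.25) = 31.0625, f(3.5) = 70.75, f(4.5) = 113.75.
Sum = Σ Δt_i · f(t_i).
Sum = 352.109375.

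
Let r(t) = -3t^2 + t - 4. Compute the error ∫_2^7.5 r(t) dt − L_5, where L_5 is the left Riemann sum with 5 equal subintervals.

Exact integral: ∫_2^7.5 r(t) dt = -409.75.
L_5 = -329.89.
Error = -409.75 − (-329.89) = -79.86.

-79.86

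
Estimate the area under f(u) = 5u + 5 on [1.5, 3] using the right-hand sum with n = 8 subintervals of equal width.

25.078125

Δu = (3 − 1.5)/8 = 0.1875.
Right endpoints: 1.6875, 1.875, 2.0625, 2.25, 2.4375, 2.625, 2.8125, 3.
f(1.6875) = 13.4375, f(1.875) = 14.375, f(2.0625) = 15.3125, f(2.25) = 16.25, f(2.4375) = 17.1875, f(2.625) = 18.125, f(2.8125) = 19.0625, f(3) = 20.
Sum = Δu · [f(1.6875) + f(1.875) + f(2.0625) + ...].
Sum = 25.078125.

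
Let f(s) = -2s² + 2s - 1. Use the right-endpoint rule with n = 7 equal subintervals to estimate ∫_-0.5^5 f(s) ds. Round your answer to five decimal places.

Δs = (5 − (-0.5))/7 = 11/14.
Right endpoints: 2/7, 15/14, 13/7, 37/14, 24/7, 59/14, 5.
f(2/7) = -29/49, f(15/14) = -113/98, f(13/7) = -205/49, f(37/14) = -949/98, f(24/7) = -865/49, f(59/14) = -2753/98, f(5) = -41.
Sum = Δs · [f(2/7) + f(15/14) + f(13/7) + ...].
Sum ≈ -80.42347.

-80.42347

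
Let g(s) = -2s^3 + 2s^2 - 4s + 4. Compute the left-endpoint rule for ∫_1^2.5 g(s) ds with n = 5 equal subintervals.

Δs = (2.5 − 1)/5 = 0.3.
Left endpoints: 1, 1.3, 1.6, 1.9, 2.2.
g(1) = 0, g(1.3) = -2.214, g(1.6) = -5.472, g(1.9) = -10.098, g(2.2) = -16.416.
Sum = Δs · [g(1) + g(1.3) + g(1.6) + g(1.9) + g(2.2)].
Sum = -10.26.

-10.26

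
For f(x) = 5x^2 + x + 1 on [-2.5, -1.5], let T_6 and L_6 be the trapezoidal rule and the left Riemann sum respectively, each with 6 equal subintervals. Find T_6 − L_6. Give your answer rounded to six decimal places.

T_6 ≈ 19.43981481.
L_6 ≈ 21.02314815.
T_6 − L_6 ≈ -1.583333.

-1.583333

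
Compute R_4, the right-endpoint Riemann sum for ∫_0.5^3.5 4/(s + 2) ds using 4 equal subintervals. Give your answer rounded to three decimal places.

Δs = (3.5 − 0.5)/4 = 0.75.
Right endpoints: 1.25, 2, 2.75, 3.5.
f(1.25) = 16/13, f(2) = 1, f(2.75) = 16/19, f(3.5) = 8/11.
Sum = Δs · [f(1.25) + f(2) + f(2.75) + f(3.5)].
Sum ≈ 2.850.

2.850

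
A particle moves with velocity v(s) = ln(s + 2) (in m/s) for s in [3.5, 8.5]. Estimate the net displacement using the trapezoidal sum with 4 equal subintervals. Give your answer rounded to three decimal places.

10.302

Δs = (8.5 − 3.5)/4 = 1.25.
v(3.5) ≈ 1.705, v(4.75) ≈ 1.910, v(6) ≈ 2.079, v(7.25) ≈ 2.225, v(8.5) ≈ 2.351.
T_4 = (Δs/2)·[v(s_0) + 2v(s_1) + 2v(s_2) + 2v(s_3) + v(s_4)].
Sum ≈ 10.302.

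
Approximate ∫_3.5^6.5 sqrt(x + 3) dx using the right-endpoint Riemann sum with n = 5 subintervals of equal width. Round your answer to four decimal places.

Δx = (6.5 − 3.5)/5 = 0.6.
Right endpoints: 4.1, 4.7, 5.3, 5.9, 6.5.
f(4.1) ≈ 2.6646, f(4.7) ≈ 2.7749, f(5.3) ≈ 2.8810, f(5.9) ≈ 2.9833, f(6.5) ≈ 3.0822.
Sum = Δx · [f(4.1) + f(4.7) + f(5.3) + f(5.9) + f(6.5)].
Sum ≈ 8.6316.

8.6316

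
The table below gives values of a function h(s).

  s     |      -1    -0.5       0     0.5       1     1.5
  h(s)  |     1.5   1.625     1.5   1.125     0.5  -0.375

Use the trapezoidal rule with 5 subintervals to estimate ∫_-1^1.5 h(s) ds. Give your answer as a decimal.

Δs = 0.5.
T_5 = (0.5/2)·[1.5 + 2·1.625 + 2·1.5 + 2·1.125 + 2·0.5 + (-0.375)] = 2.65625.

2.65625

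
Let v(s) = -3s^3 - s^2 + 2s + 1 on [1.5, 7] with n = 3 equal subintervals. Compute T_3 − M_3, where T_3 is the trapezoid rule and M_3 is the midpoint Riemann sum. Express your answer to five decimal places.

-181.39497

T_3 ≈ -1978.8414352.
M_3 ≈ -1797.4464699.
T_3 − M_3 ≈ -181.39497.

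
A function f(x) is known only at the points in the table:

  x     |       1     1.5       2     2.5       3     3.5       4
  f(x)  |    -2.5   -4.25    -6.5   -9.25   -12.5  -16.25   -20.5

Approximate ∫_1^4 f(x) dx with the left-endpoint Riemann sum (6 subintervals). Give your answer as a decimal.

-25.625

Δx = 0.5.
Sum = 0.5·[(-2.5) + (-4.25) + (-6.5) + (-9.25) + (-12.5) + (-16.25)] = -25.625.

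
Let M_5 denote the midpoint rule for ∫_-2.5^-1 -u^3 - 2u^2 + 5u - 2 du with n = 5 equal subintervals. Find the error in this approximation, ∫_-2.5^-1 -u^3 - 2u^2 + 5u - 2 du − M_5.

Exact integral: ∫_-2.5^-1 f(u) du = -16.359375.
M_5 = -16.3959375.
Error = -16.359375 − (-16.3959375) = 0.0365625.

0.0365625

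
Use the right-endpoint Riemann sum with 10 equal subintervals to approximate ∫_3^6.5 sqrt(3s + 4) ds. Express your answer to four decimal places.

Δs = (6.5 − 3)/10 = 0.35.
Right endpoints: 3.35, 3.7, 4.05, 4.4, 4.75, 5.1, 5.45, 5.8, 6.15, 6.5.
f(3.35) ≈ 3.7483, f(3.7) ≈ 3.8859, f(4.05) ≈ 4.0187, f(4.4) ≈ 4.1473, f(4.75) ≈ 4.2720, f(5.1) ≈ 4.3932, f(5.45) ≈ 4.5111, f(5.8) ≈ 4.6260, f(6.15) ≈ 4.7381, f(6.5) ≈ 4.8477.
Sum = Δs · [f(3.35) + f(3.7) + f(4.05) + ...].
Sum ≈ 15.1159.

15.1159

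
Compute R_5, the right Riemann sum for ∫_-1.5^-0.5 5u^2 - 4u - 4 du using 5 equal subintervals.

Δu = (-0.5 − (-1.5))/5 = 0.2.
Right endpoints: -1.3, -1.1, -0.9, -0.7, -0.5.
f(-1.3) = 9.65, f(-1.1) = 6.45, f(-0.9) = 3.65, f(-0.7) = 1.25, f(-0.5) = -0.75.
Sum = Δu · [f(-1.3) + f(-1.1) + f(-0.9) + f(-0.7) + f(-0.5)].
Sum = 4.05.

4.05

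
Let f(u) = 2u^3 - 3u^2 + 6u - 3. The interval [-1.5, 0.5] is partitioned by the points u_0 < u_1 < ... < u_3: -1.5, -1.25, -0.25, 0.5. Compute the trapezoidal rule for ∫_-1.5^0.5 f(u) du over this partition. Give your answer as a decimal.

Subinterval widths: 0.25, 1, 0.75.
f(-1.5) = -25.5, f(-1.25) = -19.09375, f(-0.25) = -4.71875, f(0.5) = -0.5.
On each subinterval the trapezoid contributes (Δu_i/2)·[f(u_{i-1}) + f(u_i)].
Sum = -19.4375.

-19.4375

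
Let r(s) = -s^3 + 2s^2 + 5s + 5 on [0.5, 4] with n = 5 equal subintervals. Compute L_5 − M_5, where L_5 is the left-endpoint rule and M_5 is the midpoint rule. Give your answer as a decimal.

3.1696875

L_5 = 39.3225.
M_5 = 36.1528125.
L_5 − M_5 = 3.1696875.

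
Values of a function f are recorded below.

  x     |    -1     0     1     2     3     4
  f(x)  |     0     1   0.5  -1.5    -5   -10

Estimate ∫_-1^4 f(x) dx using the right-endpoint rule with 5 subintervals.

Δx = 1.
Sum = 1·[1 + 0.5 + (-1.5) + (-5) + (-10)] = -15.

-15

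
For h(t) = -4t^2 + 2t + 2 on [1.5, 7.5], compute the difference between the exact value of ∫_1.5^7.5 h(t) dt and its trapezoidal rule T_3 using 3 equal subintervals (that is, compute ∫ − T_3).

Exact integral: ∫_1.5^7.5 h(t) dt = -492.
T_3 = -508.
Error = -492 − (-508) = 16.

16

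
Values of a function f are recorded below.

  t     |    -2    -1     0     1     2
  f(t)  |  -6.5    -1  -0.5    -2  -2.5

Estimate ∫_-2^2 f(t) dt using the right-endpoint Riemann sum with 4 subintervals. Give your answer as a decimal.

-6

Δt = 1.
Sum = 1·[(-1) + (-0.5) + (-2) + (-2.5)] = -6.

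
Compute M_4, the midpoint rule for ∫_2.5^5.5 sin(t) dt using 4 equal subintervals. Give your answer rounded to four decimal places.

Δt = (5.5 − 2.5)/4 = 0.75.
Midpoints: 2.875, 3.625, 4.375, 5.125.
f(2.875) ≈ 0.2634, f(3.625) ≈ -0.4648, f(4.375) ≈ -0.9436, f(5.125) ≈ -0.9161.
Sum = Δt · [f(2.875) + f(3.625) + f(4.375) + f(5.125)].
Sum ≈ -1.5458.

-1.5458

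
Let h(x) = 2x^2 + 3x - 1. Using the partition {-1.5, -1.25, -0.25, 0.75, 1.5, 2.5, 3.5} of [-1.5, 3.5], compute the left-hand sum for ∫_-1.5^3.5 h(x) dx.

Subinterval widths: 0.25, 1, 1, 0.75, 1, 1.
Left endpoints: -1.5, -1.25, -0.25, 0.75, 1.5, 2.5.
h(-1.5) = -1, h(-1.25) = -1.625, h(-0.25) = -1.625, h(0.75) = 2.375, h(1.5) = 8, h(2.5) = 19.
Sum = Σ Δx_i · h(x_i).
Sum = 25.28125.

25.28125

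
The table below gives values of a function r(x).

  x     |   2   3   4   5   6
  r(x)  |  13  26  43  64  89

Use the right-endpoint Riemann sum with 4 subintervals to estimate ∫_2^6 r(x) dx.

Δx = 1.
Sum = 1·[26 + 43 + 64 + 89] = 222.

222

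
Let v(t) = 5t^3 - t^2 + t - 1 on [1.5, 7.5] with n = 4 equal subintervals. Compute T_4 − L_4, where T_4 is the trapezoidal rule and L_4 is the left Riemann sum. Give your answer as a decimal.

1533.375

T_4 = 3979.875.
L_4 = 2446.5.
T_4 − L_4 = 1533.375.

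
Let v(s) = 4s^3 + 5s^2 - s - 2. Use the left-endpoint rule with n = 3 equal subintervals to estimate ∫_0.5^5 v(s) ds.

Δs = (5 − 0.5)/3 = 1.5.
Left endpoints: 0.5, 2, 3.5.
v(0.5) = -0.75, v(2) = 48, v(3.5) = 227.25.
Sum = Δs · [v(0.5) + v(2) + v(3.5)].
Sum = 411.75.

411.75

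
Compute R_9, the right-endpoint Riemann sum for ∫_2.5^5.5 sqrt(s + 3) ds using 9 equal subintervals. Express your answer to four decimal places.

8.0166

Δs = (5.5 − 2.5)/9 = 1/3.
Right endpoints: 17/6, 19/6, 3.5, 23/6, 25/6, 4.5, 29/6, 31/6, 5.5.
f(17/6) ≈ 2.4152, f(19/6) ≈ 2.4833, f(3.5) ≈ 2.5495, f(23/6) ≈ 2.6141, f(25/6) ≈ 2.6771, f(4.5) ≈ 2.7386, f(29/6) ≈ 2.7988, f(31/6) ≈ 2.8577, f(5.5) ≈ 2.9155.
Sum = Δs · [f(17/6) + f(19/6) + f(3.5) + ...].
Sum ≈ 8.0166.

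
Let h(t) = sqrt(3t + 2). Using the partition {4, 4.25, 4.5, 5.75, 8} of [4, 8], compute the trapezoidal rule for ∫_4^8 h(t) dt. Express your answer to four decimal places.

Subinterval widths: 0.25, 0.25, 1.25, 2.25.
h(4) ≈ 3.7417, h(4.25) ≈ 3.8406, h(4.5) ≈ 3.9370, h(5.75) ≈ 4.3875, h(8) ≈ 5.0990.
On each subinterval the trapezoid contributes (Δt_i/2)·[h(t_{i-1}) + h(t_i)].
Sum ≈ 17.7951.

17.7951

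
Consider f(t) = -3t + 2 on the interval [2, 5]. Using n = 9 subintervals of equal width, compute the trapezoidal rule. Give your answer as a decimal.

-25.5

Δt = (5 − 2)/9 = 1/3.
f(2) = -4, f(7/3) = -5, f(8/3) = -6, f(3) = -7, f(10/3) = -8, f(11/3) = -9, f(4) = -10, f(13/3) = -11, f(14/3) = -12, f(5) = -13.
T_9 = (Δt/2)·[f(t_0) + 2f(t_1) + ... + 2f(t_{8}) + f(t_9)].
Sum = -25.5.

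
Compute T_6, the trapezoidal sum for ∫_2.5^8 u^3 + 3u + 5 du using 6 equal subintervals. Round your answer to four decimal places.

Δu = (8 − 2.5)/6 = 11/12.
f(2.5) = 28.125, f(41/12) = 95273/1728, f(13/3) = 2683/27, f(5.25) = 165.453125, f(37/6) = 55729/216, f(85/12) = 659485/1728, f(8) = 541.
T_6 = (Δu/2)·[f(u_0) + 2f(u_1) + ... + 2f(u_{5}) + f(u_6)].
Sum ≈ 1140.4909.

1140.4909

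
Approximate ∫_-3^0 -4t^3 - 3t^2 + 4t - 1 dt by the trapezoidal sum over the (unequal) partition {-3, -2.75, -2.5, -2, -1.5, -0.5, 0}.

Subinterval widths: 0.25, 0.25, 0.5, 0.5, 1, 0.5.
f(-3) = 68, f(-2.75) = 48.5, f(-2.5) = 32.75, f(-2) = 11, f(-1.5) = -0.25, f(-0.5) = -3.25, f(0) = -1.
On each subinterval the trapezoid contributes (Δt_i/2)·[f(t_{i-1}) + f(t_i)].
Sum = 35.53125.

35.53125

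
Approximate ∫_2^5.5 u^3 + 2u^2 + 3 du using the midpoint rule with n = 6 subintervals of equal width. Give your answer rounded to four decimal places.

Δu = (5.5 − 2)/6 = 7/12.
Midpoints: 55/24, 2.875, 83/24, 97/24, 4.625, 125/24.
f(55/24) = 353047/13824, f(2.875) = 22167/512, f(83/24) = 943931/13824, f(97/24) = 1405777/13824, f(4.625) = 74093/512, f(125/24) = 2744597/13824.
Sum = Δu · [f(55/24) + f(2.875) + f(83/24) + ...].
Sum ≈ 339.5339.

339.5339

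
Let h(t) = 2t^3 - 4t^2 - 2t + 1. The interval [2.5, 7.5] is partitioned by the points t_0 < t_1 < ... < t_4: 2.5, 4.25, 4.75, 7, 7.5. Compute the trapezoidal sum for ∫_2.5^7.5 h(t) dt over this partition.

Subinterval widths: 1.75, 0.5, 2.25, 0.5.
h(2.5) = 2.25, h(4.25) = 73.78125, h(4.75) = 115.59375, h(7) = 477, h(7.5) = 604.75.
On each subinterval the trapezoid contributes (Δt_i/2)·[h(t_{i-1}) + h(t_i)].
Sum = 1050.9765625.

1050.9765625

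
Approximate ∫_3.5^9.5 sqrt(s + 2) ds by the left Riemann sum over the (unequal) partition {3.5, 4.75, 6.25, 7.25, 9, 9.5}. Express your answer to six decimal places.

Subinterval widths: 1.25, 1.5, 1, 1.75, 0.5.
Left endpoints: 3.5, 4.75, 6.25, 7.25, 9.
f(3.5) ≈ 2.345208, f(4.75) ≈ 2.598076, f(6.25) ≈ 2.872281, f(7.25) ≈ 3.041381, f(9) ≈ 3.316625.
Sum = Σ Δs_i · f(s_i).
Sum ≈ 16.681635.

16.681635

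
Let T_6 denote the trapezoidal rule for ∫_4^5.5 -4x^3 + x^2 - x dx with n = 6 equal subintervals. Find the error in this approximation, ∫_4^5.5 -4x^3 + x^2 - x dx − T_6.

Exact integral: ∫_4^5.5 f(x) dx = -632.0625.
T_6 = -632.9375.
Error = -632.0625 − (-632.9375) = 0.875.

0.875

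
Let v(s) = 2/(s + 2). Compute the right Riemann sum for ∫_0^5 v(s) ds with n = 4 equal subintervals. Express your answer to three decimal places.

Δs = (5 − 0)/4 = 1.25.
Right endpoints: 1.25, 2.5, 3.75, 5.
v(1.25) = 8/13, v(2.5) = 4/9, v(3.75) = 8/23, v(5) = 2/7.
Sum = Δs · [v(1.25) + v(2.5) + v(3.75) + v(5)].
Sum ≈ 2.117.

2.117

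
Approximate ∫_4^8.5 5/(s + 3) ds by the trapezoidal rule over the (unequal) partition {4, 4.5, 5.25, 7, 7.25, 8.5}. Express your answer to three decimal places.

Subinterval widths: 0.5, 0.75, 1.75, 0.25, 1.25.
f(4) = 5/7, f(4.5) = 2/3, f(5.25) = 20/33, f(7) = 0.5, f(7.25) = 20/41, f(8.5) = 10/23.
On each subinterval the trapezoid contributes (Δs_i/2)·[f(s_{i-1}) + f(s_i)].
Sum ≈ 2.490.

2.490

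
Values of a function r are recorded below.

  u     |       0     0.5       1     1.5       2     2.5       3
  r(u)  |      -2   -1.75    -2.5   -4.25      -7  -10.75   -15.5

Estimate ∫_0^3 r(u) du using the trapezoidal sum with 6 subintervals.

-17.5

Δu = 0.5.
T_6 = (0.5/2)·[(-2) + 2·(-1.75) + 2·(-2.5) + 2·(-4.25) + 2·(-7) + 2·(-10.75) + (-15.5)] = -17.5.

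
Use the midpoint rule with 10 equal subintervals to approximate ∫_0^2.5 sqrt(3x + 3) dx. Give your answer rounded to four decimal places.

6.4072

Δx = (2.5 − 0)/10 = 0.25.
Midpoints: 0.125, 0.375, 0.625, 0.875, 1.125, 1.375, 1.625, 1.875, 2.125, 2.375.
f(0.125) ≈ 1.8371, f(0.375) ≈ 2.0310, f(0.625) ≈ 2.2079, f(0.875) ≈ 2.3717, f(1.125) ≈ 2.5249, f(1.375) ≈ 2.6693, f(1.625) ≈ 2.8062, f(1.875) ≈ 2.9368, f(2.125) ≈ 3.0619, f(2.375) ≈ 3.1820.
Sum = Δx · [f(0.125) + f(0.375) + f(0.625) + ...].
Sum ≈ 6.4072.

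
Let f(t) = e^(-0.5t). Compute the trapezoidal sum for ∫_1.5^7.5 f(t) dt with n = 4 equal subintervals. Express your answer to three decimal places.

0.939

Δt = (7.5 − 1.5)/4 = 1.5.
f(1.5) ≈ 0.472, f(3) ≈ 0.223, f(4.5) ≈ 0.105, f(6) ≈ 0.050, f(7.5) ≈ 0.024.
T_4 = (Δt/2)·[f(t_0) + 2f(t_1) + 2f(t_2) + 2f(t_3) + f(t_4)].
Sum ≈ 0.939.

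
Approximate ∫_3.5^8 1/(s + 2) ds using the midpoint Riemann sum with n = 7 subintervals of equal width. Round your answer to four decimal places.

0.5974

Δs = (8 − 3.5)/7 = 9/14.
Midpoints: 107/28, 125/28, 143/28, 5.75, 179/28, 197/28, 215/28.
f(107/28) = 28/163, f(125/28) = 28/181, f(143/28) = 28/199, f(5.75) = 4/31, f(179/28) = 28/235, f(197/28) = 28/253, f(215/28) = 28/271.
Sum = Δs · [f(107/28) + f(125/28) + f(143/28) + ...].
Sum ≈ 0.5974.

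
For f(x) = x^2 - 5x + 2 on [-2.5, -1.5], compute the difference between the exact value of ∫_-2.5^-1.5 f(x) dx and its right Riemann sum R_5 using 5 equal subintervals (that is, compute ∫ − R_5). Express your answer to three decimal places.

0.893

Exact integral: ∫_-2.5^-1.5 f(x) dx ≈ 16.08333.
R_5 = 15.19.
Error ≈ 16.08333 − 15.19 ≈ 0.893.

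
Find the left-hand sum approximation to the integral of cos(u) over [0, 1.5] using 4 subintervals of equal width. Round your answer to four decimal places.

Δu = (1.5 − 0)/4 = 0.375.
Left endpoints: 0, 0.375, 0.75, 1.125.
f(0) ≈ 1.0000, f(0.375) ≈ 0.9305, f(0.75) ≈ 0.7317, f(1.125) ≈ 0.4312.
Sum = Δu · [f(0) + f(0.375) + f(0.75) + f(1.125)].
Sum ≈ 1.1600.

1.1600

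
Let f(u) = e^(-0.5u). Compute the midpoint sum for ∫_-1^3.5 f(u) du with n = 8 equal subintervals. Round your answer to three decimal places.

Δu = (3.5 − (-1))/8 = 0.5625.
Midpoints: -0.71875, -0.15625, 0.40625, 0.96875, 1.53125, 2.09375, 2.65625, 3.21875.
f(-0.71875) ≈ 1.432, f(-0.15625) ≈ 1.081, f(0.40625) ≈ 0.816, f(0.96875) ≈ 0.616, f(1.53125) ≈ 0.465, f(2.09375) ≈ 0.351, f(2.65625) ≈ 0.265, f(3.21875) ≈ 0.200.
Sum = Δu · [f(-0.71875) + f(-0.15625) + f(0.40625) + ...].
Sum ≈ 2.940.

2.940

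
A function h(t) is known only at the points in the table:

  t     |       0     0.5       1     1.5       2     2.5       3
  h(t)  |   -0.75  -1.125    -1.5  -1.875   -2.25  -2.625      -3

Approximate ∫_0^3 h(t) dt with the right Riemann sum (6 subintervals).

-6.1875

Δt = 0.5.
Sum = 0.5·[(-1.125) + (-1.5) + (-1.875) + (-2.25) + (-2.625) + (-3)] = -6.1875.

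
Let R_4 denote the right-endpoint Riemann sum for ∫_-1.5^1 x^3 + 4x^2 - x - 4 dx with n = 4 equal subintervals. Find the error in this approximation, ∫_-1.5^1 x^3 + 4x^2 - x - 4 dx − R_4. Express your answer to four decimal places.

Exact integral: ∫_-1.5^1 f(x) dx ≈ -4.557292.
R_4 ≈ -5.004883.
Error ≈ -4.557292 − (-5.004883) ≈ 0.4476.

0.4476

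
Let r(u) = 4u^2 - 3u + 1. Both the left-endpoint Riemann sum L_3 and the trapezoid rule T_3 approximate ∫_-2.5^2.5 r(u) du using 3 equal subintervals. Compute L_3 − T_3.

12.5

L_3 ≈ 68.42592593.
T_3 ≈ 55.92592593.
L_3 − T_3 = 12.5.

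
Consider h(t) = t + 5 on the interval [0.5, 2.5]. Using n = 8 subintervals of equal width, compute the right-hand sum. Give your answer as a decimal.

13.25

Δt = (2.5 − 0.5)/8 = 0.25.
Right endpoints: 0.75, 1, 1.25, 1.5, 1.75, 2, 2.25, 2.5.
h(0.75) = 5.75, h(1) = 6, h(1.25) = 6.25, h(1.5) = 6.5, h(1.75) = 6.75, h(2) = 7, h(2.25) = 7.25, h(2.5) = 7.5.
Sum = Δt · [h(0.75) + h(1) + h(1.25) + ...].
Sum = 13.25.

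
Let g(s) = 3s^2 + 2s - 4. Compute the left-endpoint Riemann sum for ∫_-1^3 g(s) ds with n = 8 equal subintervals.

Δs = (3 − (-1))/8 = 0.5.
Left endpoints: -1, -0.5, 0, 0.5, 1, 1.5, 2, 2.5.
g(-1) = -3, g(-0.5) = -4.25, g(0) = -4, g(0.5) = -2.25, g(1) = 1, g(1.5) = 5.75, g(2) = 12, g(2.5) = 19.75.
Sum = Δs · [g(-1) + g(-0.5) + g(0) + ...].
Sum = 12.5.

12.5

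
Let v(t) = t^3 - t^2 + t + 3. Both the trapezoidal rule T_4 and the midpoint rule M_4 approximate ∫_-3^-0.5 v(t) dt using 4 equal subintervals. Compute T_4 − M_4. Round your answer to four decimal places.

T_4 ≈ -27.084961.
M_4 ≈ -25.559082.
T_4 − M_4 ≈ -1.5259.

-1.5259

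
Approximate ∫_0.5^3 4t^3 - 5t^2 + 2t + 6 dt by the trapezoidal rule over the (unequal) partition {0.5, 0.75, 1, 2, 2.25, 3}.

Subinterval widths: 0.25, 0.25, 1, 0.25, 0.75.
f(0.5) = 6.25, f(0.75) = 6.375, f(1) = 7, f(2) = 22, f(2.25) = 30.75, f(3) = 75.
On each subinterval the trapezoid contributes (Δt_i/2)·[f(t_{i-1}) + f(t_i)].
Sum = 64.

64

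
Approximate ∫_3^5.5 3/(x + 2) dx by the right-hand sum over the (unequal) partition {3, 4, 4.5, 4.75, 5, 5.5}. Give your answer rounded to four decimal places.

1.1490

Subinterval widths: 1, 0.5, 0.25, 0.25, 0.5.
Right endpoints: 4, 4.5, 4.75, 5, 5.5.
f(4) = 0.5, f(4.5) = 6/13, f(4.75) = 4/9, f(5) = 3/7, f(5.5) = 0.4.
Sum = Σ Δx_i · f(x_i).
Sum ≈ 1.1490.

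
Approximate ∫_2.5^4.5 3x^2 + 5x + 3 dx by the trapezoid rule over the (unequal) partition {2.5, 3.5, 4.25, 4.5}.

117.21875

Subinterval widths: 1, 0.75, 0.25.
f(2.5) = 34.25, f(3.5) = 57.25, f(4.25) = 78.4375, f(4.5) = 86.25.
On each subinterval the trapezoid contributes (Δx_i/2)·[f(x_{i-1}) + f(x_i)].
Sum = 117.21875.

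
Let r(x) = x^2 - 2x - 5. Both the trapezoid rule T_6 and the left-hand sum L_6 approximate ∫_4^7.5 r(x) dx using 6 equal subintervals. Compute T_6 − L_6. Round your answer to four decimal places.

T_6 ≈ 61.740162.
L_6 ≈ 52.042245.
T_6 − L_6 ≈ 9.6979.

9.6979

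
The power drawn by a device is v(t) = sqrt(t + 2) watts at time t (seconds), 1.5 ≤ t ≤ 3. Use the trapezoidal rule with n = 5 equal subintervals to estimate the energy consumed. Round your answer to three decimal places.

Δt = (3 − 1.5)/5 = 0.3.
v(1.5) ≈ 1.871, v(1.8) ≈ 1.949, v(2.1) ≈ 2.025, v(2.4) ≈ 2.098, v(2.7) ≈ 2.168, v(3) ≈ 2.236.
T_5 = (Δt/2)·[v(t_0) + 2v(t_1) + ... + 2v(t_{4}) + v(t_5)].
Sum ≈ 3.088.

3.088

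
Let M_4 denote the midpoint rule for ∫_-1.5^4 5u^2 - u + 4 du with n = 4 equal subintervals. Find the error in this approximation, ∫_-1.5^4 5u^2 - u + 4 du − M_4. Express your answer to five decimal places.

Exact integral: ∫_-1.5^4 f(u) du ≈ 127.4166667.
M_4 ≈ 123.0839844.
Error ≈ 127.4166667 − 123.0839844 ≈ 4.33268.

4.33268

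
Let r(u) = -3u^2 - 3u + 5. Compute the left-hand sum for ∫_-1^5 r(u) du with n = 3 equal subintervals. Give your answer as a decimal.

-54

Δu = (5 − (-1))/3 = 2.
Left endpoints: -1, 1, 3.
r(-1) = 5, r(1) = -1, r(3) = -31.
Sum = Δu · [r(-1) + r(1) + r(3)].
Sum = -54.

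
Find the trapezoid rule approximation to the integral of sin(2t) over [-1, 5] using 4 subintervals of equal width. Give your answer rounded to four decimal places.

Δt = (5 − (-1))/4 = 1.5.
f(-1) ≈ -0.9093, f(0.5) ≈ 0.8415, f(2) ≈ -0.7568, f(3.5) ≈ 0.6570, f(5) ≈ -0.5440.
T_4 = (Δt/2)·[f(t_0) + 2f(t_1) + 2f(t_2) + 2f(t_3) + f(t_4)].
Sum ≈ 0.0225.

0.0225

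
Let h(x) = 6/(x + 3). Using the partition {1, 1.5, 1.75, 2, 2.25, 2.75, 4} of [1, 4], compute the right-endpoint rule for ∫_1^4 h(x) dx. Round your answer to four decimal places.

Subinterval widths: 0.5, 0.25, 0.25, 0.25, 0.5, 1.25.
Right endpoints: 1.5, 1.75, 2, 2.25, 2.75, 4.
h(1.5) = 4/3, h(1.75) = 24/19, h(2) = 1.2, h(2.25) = 8/7, h(2.75) = 24/23, h(4) = 6/7.
Sum = Σ Δx_i · h(x_i).
Sum ≈ 3.1613.

3.1613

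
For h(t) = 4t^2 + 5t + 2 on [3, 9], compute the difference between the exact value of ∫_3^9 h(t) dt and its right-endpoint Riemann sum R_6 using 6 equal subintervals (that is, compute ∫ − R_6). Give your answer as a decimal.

Exact integral: ∫_3^9 h(t) dt = 1128.
R_6 = 1291.
Error = 1128 − 1291 = -163.

-163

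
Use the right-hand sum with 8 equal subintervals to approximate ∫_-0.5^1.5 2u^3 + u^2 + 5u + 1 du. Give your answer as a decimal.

13.125

Δu = (1.5 − (-0.5))/8 = 0.25.
Right endpoints: -0.25, 0, 0.25, 0.5, 0.75, 1, 1.25, 1.5.
f(-0.25) = -0.21875, f(0) = 1, f(0.25) = 2.34375, f(0.5) = 4, f(0.75) = 6.15625, f(1) = 9, f(1.25) = 12.71875, f(1.5) = 17.5.
Sum = Δu · [f(-0.25) + f(0) + f(0.25) + ...].
Sum = 13.125.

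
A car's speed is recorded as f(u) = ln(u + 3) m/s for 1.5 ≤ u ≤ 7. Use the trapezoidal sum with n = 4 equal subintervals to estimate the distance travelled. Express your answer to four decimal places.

10.7383

Δu = (7 − 1.5)/4 = 1.375.
f(1.5) ≈ 1.5041, f(2.875) ≈ 1.7707, f(4.25) ≈ 1.9810, f(5.625) ≈ 2.1547, f(7) ≈ 2.3026.
T_4 = (Δu/2)·[f(u_0) + 2f(u_1) + 2f(u_2) + 2f(u_3) + f(u_4)].
Sum ≈ 10.7383.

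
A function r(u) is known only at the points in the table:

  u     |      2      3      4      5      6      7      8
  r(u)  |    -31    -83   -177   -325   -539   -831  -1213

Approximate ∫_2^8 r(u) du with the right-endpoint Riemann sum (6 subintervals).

Δu = 1.
Sum = 1·[(-83) + (-177) + (-325) + (-539) + (-831) + (-1213)] = -3168.

-3168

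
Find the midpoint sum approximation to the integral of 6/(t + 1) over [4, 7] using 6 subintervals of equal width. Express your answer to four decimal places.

Δt = (7 − 4)/6 = 0.5.
Midpoints: 4.25, 4.75, 5.25, 5.75, 6.25, 6.75.
f(4.25) = 8/7, f(4.75) = 24/23, f(5.25) = 0.96, f(5.75) = 8/9, f(6.25) = 24/29, f(6.75) = 24/31.
Sum = Δt · [f(4.25) + f(4.75) + f(5.25) + ...].
Sum ≈ 2.8185.

2.8185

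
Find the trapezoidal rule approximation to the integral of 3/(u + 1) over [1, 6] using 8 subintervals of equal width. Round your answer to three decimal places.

Δu = (6 − 1)/8 = 0.625.
f(1) = 1.5, f(1.625) = 8/7, f(2.25) = 12/13, f(2.875) = 24/31, f(3.5) = 2/3, f(4.125) = 24/41, f(4.75) = 12/23, f(5.375) = 8/17, f(6) = 3/7.
T_8 = (Δu/2)·[f(u_0) + 2f(u_1) + ... + 2f(u_{7}) + f(u_8)].
Sum ≈ 3.780.

3.780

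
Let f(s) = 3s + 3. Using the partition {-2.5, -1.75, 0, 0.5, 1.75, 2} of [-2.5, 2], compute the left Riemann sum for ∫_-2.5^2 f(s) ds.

Subinterval widths: 0.75, 1.75, 0.5, 1.25, 0.25.
Left endpoints: -2.5, -1.75, 0, 0.5, 1.75.
f(-2.5) = -4.5, f(-1.75) = -2.25, f(0) = 3, f(0.5) = 4.5, f(1.75) = 8.25.
Sum = Σ Δs_i · f(s_i).
Sum = 1.875.

1.875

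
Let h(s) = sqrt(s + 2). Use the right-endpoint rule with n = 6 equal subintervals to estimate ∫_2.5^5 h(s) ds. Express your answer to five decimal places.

6.09146

Δs = (5 − 2.5)/6 = 5/12.
Right endpoints: 35/12, 10/3, 3.75, 25/6, 55/12, 5.
h(35/12) ≈ 2.21736, h(10/3) ≈ 2.30940, h(3.75) ≈ 2.39792, h(25/6) ≈ 2.48328, h(55/12) ≈ 2.56580, h(5) ≈ 2.64575.
Sum = Δs · [h(35/12) + h(10/3) + h(3.75) + ...].
Sum ≈ 6.09146.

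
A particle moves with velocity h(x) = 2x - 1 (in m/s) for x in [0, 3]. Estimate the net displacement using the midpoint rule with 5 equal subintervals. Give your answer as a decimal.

Δx = (3 − 0)/5 = 0.6.
Midpoints: 0.3, 0.9, 1.5, 2.1, 2.7.
h(0.3) = -0.4, h(0.9) = 0.8, h(1.5) = 2, h(2.1) = 3.2, h(2.7) = 4.4.
Sum = Δx · [h(0.3) + h(0.9) + h(1.5) + h(2.1) + h(2.7)].
Sum = 6.

6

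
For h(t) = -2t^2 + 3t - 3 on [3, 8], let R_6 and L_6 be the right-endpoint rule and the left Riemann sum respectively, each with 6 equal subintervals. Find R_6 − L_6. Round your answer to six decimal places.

R_6 ≈ -296.57407407.
L_6 ≈ -217.40740741.
R_6 − L_6 ≈ -79.166667.

-79.166667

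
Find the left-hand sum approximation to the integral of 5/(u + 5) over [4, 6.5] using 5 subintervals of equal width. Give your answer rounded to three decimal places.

1.256

Δu = (6.5 − 4)/5 = 0.5.
Left endpoints: 4, 4.5, 5, 5.5, 6.
f(4) = 5/9, f(4.5) = 10/19, f(5) = 0.5, f(5.5) = 10/21, f(6) = 5/11.
Sum = Δu · [f(4) + f(4.5) + f(5) + f(5.5) + f(6)].
Sum ≈ 1.256.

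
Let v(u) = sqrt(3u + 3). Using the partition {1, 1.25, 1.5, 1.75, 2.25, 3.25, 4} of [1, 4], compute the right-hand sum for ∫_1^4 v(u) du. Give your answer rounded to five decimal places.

Subinterval widths: 0.25, 0.25, 0.25, 0.5, 1, 0.75.
Right endpoints: 1.25, 1.5, 1.75, 2.25, 3.25, 4.
v(1.25) ≈ 2.59808, v(1.5) ≈ 2.73861, v(1.75) ≈ 2.87228, v(2.25) ≈ 3.12250, v(3.25) ≈ 3.57071, v(4) ≈ 3.87298.
Sum = Σ Δu_i · v(u_i).
Sum ≈ 10.08894.

10.08894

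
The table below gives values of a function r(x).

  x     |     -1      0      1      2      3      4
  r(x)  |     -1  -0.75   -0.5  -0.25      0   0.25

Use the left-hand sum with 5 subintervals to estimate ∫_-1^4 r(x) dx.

-2.5

Δx = 1.
Sum = 1·[(-1) + (-0.75) + (-0.5) + (-0.25) + 0] = -2.5.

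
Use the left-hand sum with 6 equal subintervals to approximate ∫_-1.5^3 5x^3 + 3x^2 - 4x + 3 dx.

Δx = (3 − (-1.5))/6 = 0.75.
Left endpoints: -1.5, -0.75, 0, 0.75, 1.5, 2.25.
f(-1.5) = -1.125, f(-0.75) = 5.578125, f(0) = 3, f(0.75) = 3.796875, f(1.5) = 20.625, f(2.25) = 66.140625.
Sum = Δx · [f(-1.5) + f(-0.75) + f(0) + ...].
Sum = 73.51171875.

73.51171875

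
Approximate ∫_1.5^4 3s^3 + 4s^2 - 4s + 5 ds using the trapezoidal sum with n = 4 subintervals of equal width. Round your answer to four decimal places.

258.7158

Δs = (4 − 1.5)/4 = 0.625.
f(1.5) = 18.125, f(2.125) = 22195/512, f(2.75) = 86.640625, f(3.375) = 78025/512, f(4) = 245.
T_4 = (Δs/2)·[f(s_0) + 2f(s_1) + 2f(s_2) + 2f(s_3) + f(s_4)].
Sum ≈ 258.7158.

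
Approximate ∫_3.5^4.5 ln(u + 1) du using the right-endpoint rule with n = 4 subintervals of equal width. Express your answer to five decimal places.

Δu = (4.5 − 3.5)/4 = 0.25.
Right endpoints: 3.75, 4, 4.25, 4.5.
f(3.75) ≈ 1.55814, f(4) ≈ 1.60944, f(4.25) ≈ 1.65823, f(4.5) ≈ 1.70475.
Sum = Δu · [f(3.75) + f(4) + f(4.25) + f(4.5)].
Sum ≈ 1.63264.

1.63264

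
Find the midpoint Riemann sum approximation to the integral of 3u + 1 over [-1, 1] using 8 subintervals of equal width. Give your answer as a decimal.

2

Δu = (1 − (-1))/8 = 0.25.
Midpoints: -0.875, -0.625, -0.375, -0.125, 0.125, 0.375, 0.625, 0.875.
f(-0.875) = -1.625, f(-0.625) = -0.875, f(-0.375) = -0.125, f(-0.125) = 0.625, f(0.125) = 1.375, f(0.375) = 2.125, f(0.625) = 2.875, f(0.875) = 3.625.
Sum = Δu · [f(-0.875) + f(-0.625) + f(-0.375) + ...].
Sum = 2.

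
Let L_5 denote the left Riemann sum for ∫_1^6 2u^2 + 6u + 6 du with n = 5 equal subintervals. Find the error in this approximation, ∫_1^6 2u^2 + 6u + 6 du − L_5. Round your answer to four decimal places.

Exact integral: ∫_1^6 f(u) du ≈ 278.333333.
L_5 = 230.
Error ≈ 278.333333 − 230 ≈ 48.3333.

48.3333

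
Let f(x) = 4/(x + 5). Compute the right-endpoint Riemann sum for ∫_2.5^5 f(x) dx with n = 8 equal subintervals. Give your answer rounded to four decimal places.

1.1301

Δx = (5 − 2.5)/8 = 0.3125.
Right endpoints: 2.8125, 3.125, 3.4375, 3.75, 4.0625, 4.375, 4.6875, 5.
f(2.8125) = 0.512, f(3.125) = 32/65, f(3.4375) = 64/135, f(3.75) = 16/35, f(4.0625) = 64/145, f(4.375) = 32/75, f(4.6875) = 64/155, f(5) = 0.4.
Sum = Δx · [f(2.8125) + f(3.125) + f(3.4375) + ...].
Sum ≈ 1.1301.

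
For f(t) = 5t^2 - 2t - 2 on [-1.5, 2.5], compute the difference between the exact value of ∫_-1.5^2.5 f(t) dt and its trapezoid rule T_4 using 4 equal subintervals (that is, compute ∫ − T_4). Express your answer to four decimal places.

-3.3333

Exact integral: ∫_-1.5^2.5 f(t) dt ≈ 19.666667.
T_4 = 23.
Error ≈ 19.666667 − 23 ≈ -3.3333.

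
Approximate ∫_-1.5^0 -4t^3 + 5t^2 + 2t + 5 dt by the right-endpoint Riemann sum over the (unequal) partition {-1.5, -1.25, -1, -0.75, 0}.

Subinterval widths: 0.25, 0.25, 0.25, 0.75.
Right endpoints: -1.25, -1, -0.75, 0.
f(-1.25) = 18.125, f(-1) = 12, f(-0.75) = 8, f(0) = 5.
Sum = Σ Δt_i · f(t_i).
Sum = 13.28125.

13.28125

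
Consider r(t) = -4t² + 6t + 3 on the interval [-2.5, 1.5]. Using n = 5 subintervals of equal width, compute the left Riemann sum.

-43.04

Δt = (1.5 − (-2.5))/5 = 0.8.
Left endpoints: -2.5, -1.7, -0.9, -0.1, 0.7.
r(-2.5) = -37, r(-1.7) = -18.76, r(-0.9) = -5.64, r(-0.1) = 2.36, r(0.7) = 5.24.
Sum = Δt · [r(-2.5) + r(-1.7) + r(-0.9) + r(-0.1) + r(0.7)].
Sum = -43.04.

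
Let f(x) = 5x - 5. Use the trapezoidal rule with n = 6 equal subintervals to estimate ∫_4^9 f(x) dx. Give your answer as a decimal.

Δx = (9 − 4)/6 = 5/6.
f(4) = 15, f(29/6) = 115/6, f(17/3) = 70/3, f(6.5) = 27.5, f(22/3) = 95/3, f(49/6) = 215/6, f(9) = 40.
T_6 = (Δx/2)·[f(x_0) + 2f(x_1) + ... + 2f(x_{5}) + f(x_6)].
Sum = 137.5.

137.5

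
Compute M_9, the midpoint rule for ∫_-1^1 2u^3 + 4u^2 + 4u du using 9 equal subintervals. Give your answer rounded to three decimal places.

2.634

Δu = (1 − (-1))/9 = 2/9.
Midpoints: -8/9, -2/3, -4/9, -2/9, 0, 2/9, 4/9, 2/3, 8/9.
f(-8/9) = -1312/729, f(-2/3) = -40/27, f(-4/9) = -848/729, f(-2/9) = -520/729, f(0) = 0, f(2/9) = 808/729, f(4/9) = 2000/729, f(2/3) = 136/27, f(8/9) = 5920/729.
Sum = Δu · [f(-8/9) + f(-2/3) + f(-4/9) + ...].
Sum ≈ 2.634.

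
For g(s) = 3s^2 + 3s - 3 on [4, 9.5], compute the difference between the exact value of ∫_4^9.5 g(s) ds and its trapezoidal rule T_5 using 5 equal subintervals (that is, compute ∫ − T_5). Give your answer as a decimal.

-3.3275

Exact integral: ∫_4^9.5 g(s) ds = 888.25.
T_5 = 891.5775.
Error = 888.25 − 891.5775 = -3.3275.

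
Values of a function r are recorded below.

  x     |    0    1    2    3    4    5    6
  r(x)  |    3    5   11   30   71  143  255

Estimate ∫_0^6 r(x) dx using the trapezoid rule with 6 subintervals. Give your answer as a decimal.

389

Δx = 1.
T_6 = (1/2)·[3 + 2·5 + 2·11 + 2·30 + 2·71 + 2·143 + 255] = 389.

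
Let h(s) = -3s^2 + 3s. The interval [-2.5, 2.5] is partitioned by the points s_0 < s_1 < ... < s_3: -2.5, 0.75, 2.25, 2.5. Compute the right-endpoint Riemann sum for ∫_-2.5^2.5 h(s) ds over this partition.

Subinterval widths: 3.25, 1.5, 0.25.
Right endpoints: 0.75, 2.25, 2.5.
h(0.75) = 0.5625, h(2.25) = -8.4375, h(2.5) = -11.25.
Sum = Σ Δs_i · h(s_i).
Sum = -13.640625.

-13.640625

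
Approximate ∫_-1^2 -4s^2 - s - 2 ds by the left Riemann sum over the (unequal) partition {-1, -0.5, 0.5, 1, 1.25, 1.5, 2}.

-17.125

Subinterval widths: 0.5, 1, 0.5, 0.25, 0.25, 0.5.
Left endpoints: -1, -0.5, 0.5, 1, 1.25, 1.5.
f(-1) = -5, f(-0.5) = -2.5, f(0.5) = -3.5, f(1) = -7, f(1.25) = -9.5, f(1.5) = -12.5.
Sum = Σ Δs_i · f(s_i).
Sum = -17.125.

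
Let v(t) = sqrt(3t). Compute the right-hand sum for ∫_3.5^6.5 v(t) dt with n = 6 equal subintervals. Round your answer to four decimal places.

Δt = (6.5 − 3.5)/6 = 0.5.
Right endpoints: 4, 4.5, 5, 5.5, 6, 6.5.
v(4) ≈ 3.4641, v(4.5) ≈ 3.6742, v(5) ≈ 3.8730, v(5.5) ≈ 4.0620, v(6) ≈ 4.2426, v(6.5) ≈ 4.4159.
Sum = Δt · [v(4) + v(4.5) + v(5) + ...].
Sum ≈ 11.8659.

11.8659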